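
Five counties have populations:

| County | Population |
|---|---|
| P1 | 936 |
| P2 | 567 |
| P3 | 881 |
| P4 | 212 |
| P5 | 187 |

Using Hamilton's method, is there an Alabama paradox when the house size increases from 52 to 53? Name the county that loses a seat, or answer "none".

P5

At 52 seats: P1 17, P2 11, P3 16, P4 4, P5 4.
At 53 seats: P1 18, P2 11, P3 17, P4 4, P5 3.
P5 drops from 4 to 3.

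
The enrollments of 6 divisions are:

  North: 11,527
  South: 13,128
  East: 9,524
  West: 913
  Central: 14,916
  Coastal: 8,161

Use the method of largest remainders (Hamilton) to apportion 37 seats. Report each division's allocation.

Standard divisor: 58169 ÷ 37 ≈ 1572.135.
Standard quotas: North 7.3321, South 8.3504, East 6.0580, West 0.5807, Central 9.4877, Coastal 5.1910.
Lower quotas: North 7, South 8, East 6, West 0, Central 9, Coastal 5 (sum 35, leaving 2 seats).
Remainders in descending order: West 0.5807, Central 0.4877, South 0.3504, North 0.3321, Coastal 0.1910, East 0.0580.
The surplus seats go to West, Central.

North 7; South 8; East 6; West 1; Central 10; Coastal 5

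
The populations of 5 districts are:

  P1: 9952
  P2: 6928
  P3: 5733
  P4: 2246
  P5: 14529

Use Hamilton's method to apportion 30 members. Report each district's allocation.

P1: 8; P2: 5; P3: 4; P4: 2; P5: 11

Standard divisor: 39388 ÷ 30 ≈ 1312.933.
Standard quotas: P1 7.5800, P2 5.2767, P3 4.3666, P4 1.7107, P5 11.0661.
Lower quotas: P1 7, P2 5, P3 4, P4 1, P5 11 (sum 28, leaving 2 seats).
Remainders in descending order: P4 0.7107, P1 0.5800, P3 0.3666, P2 0.2767, P5 0.0661.
Largest remainders: P4, P1 receive the extra seats.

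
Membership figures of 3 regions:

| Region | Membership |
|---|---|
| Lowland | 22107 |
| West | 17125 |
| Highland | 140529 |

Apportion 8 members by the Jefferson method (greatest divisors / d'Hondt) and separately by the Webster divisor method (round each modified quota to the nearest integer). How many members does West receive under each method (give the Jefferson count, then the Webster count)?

Jefferson: Lowland 1, West 0, Highland 7.
Webster: Lowland 1, West 1, Highland 6.
West gets 0 under Jefferson and 1 under Webster.

0 and 1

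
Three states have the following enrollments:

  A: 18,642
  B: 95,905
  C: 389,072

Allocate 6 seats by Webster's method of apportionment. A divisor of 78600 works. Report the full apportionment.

With modified divisor 78600: modified quotas A 0.237, B 1.220, C 4.950.
Rounding to the nearest integer: A 0, B 1, C 5 (total 6).

A: 0, B: 1, C: 5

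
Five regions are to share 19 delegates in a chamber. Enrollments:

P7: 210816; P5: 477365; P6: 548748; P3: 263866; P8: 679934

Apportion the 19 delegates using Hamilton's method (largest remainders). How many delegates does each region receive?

The standard divisor is 2180729/19 ≈ 114775.211.
Standard quotas: P7 1.8368, P5 4.1591, P6 4.7811, P3 2.2990, P8 5.9240.
Lower quotas: P7 1, P5 4, P6 4, P3 2, P8 5 (sum 16, leaving 3 seats).
Remainders in descending order: P8 0.9240, P7 0.8368, P6 0.7811, P3 0.2990, P5 0.1591.
The surplus seats go to P8, P7, P6.

P7 2; P5 4; P6 5; P3 2; P8 6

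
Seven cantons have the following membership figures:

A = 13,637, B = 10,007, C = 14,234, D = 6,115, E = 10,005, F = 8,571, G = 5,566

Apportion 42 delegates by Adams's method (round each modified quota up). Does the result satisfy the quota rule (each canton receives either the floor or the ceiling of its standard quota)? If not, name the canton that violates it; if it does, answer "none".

none

Standard quotas: A 8.406, B 6.169, C 8.774, D 3.769, E 6.167, F 5.283, G 3.431.
Adams allocation: A 8, B 6, C 9, D 4, E 6, F 5, G 4.
Every allocation lies between the lower and upper quota.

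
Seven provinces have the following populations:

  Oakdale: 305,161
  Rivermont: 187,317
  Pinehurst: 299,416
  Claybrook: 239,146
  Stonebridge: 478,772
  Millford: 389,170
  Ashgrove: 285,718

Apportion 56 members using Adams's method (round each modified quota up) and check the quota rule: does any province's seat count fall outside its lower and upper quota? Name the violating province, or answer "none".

none

Standard quotas: Oakdale 7.822, Rivermont 4.801, Pinehurst 7.675, Claybrook 6.130, Stonebridge 12.272, Millford 9.976, Ashgrove 7.324.
Adams allocation: Oakdale 8, Rivermont 5, Pinehurst 8, Claybrook 6, Stonebridge 12, Millford 10, Ashgrove 7.
Every allocation lies between the lower and upper quota.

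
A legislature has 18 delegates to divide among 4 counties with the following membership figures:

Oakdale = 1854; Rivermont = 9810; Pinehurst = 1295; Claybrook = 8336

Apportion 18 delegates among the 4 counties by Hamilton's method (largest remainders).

Total 21295; standard divisor 21295/18 ≈ 1183.056.
Standard quotas: Oakdale 1.5671, Rivermont 8.2921, Pinehurst 1.0946, Claybrook 7.0462.
Lower quotas: Oakdale 1, Rivermont 8, Pinehurst 1, Claybrook 7 (sum 17, leaving 1 seat).
Remainders in descending order: Oakdale 0.5671, Rivermont 0.2921, Pinehurst 0.0946, Claybrook 0.0462.
The surplus seat goes to Oakdale.

Oakdale 2, Rivermont 8, Pinehurst 1, Claybrook 7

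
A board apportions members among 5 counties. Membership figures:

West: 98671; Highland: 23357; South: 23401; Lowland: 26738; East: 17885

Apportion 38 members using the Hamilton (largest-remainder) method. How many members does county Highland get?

5

The standard divisor is 190052/38 ≈ 5001.368.
Standard quotas: West 19.7288, Highland 4.6701, South 4.6789, Lowland 5.3461, East 3.5760.
Lower quotas: West 19, Highland 4, South 4, Lowland 5, East 3 (sum 35, leaving 3 seats).
Remainders in descending order: West 0.7288, South 0.6789, Highland 0.6701, East 0.5760, Lowland 0.3461.
The surplus seats go to West, South, Highland.
Highland receives 5.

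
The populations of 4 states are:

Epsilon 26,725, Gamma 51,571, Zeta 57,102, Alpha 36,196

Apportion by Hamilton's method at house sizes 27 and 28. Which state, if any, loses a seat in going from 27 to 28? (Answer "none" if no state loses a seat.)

At 27 seats: Epsilon 4, Gamma 8, Zeta 9, Alpha 6.
At 28 seats: Epsilon 4, Gamma 9, Zeta 9, Alpha 6.
No state's allocation decreased.

none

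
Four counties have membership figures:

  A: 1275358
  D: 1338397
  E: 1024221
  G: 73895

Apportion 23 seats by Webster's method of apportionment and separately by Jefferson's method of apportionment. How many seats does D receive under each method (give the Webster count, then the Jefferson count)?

8 and 9

Webster: A 8, D 8, E 7, G 0.
Jefferson: A 8, D 9, E 6, G 0.
D gets 8 under Webster and 9 under Jefferson.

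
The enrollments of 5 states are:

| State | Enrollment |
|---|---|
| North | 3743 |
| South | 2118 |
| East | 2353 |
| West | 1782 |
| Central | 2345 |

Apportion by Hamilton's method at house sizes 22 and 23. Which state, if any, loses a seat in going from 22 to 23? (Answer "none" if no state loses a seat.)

At 22 seats: North 7, South 4, East 4, West 3, Central 4.
At 23 seats: North 7, South 4, East 5, West 3, Central 4.
No state's allocation decreased.

none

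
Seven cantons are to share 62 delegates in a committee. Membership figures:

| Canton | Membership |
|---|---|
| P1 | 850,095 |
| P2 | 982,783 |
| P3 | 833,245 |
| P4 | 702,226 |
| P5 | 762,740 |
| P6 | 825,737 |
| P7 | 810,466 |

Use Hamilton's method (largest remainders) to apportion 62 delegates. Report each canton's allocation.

The standard divisor is 5767292/62 ≈ 93020.839.
Standard quotas: P1 9.1388, P2 10.5652, P3 8.9576, P4 7.5491, P5 8.1997, P6 8.8769, P7 8.7127.
Lower quotas: P1 9, P2 10, P3 8, P4 7, P5 8, P6 8, P7 8 (sum 58, leaving 4 seats).
Remainders in descending order: P3 0.9576, P6 0.8769, P7 0.7127, P2 0.5652, P4 0.5491, P5 0.1997, P1 0.1388.
The surplus seats go to P3, P6, P7, P2.

P1 9, P2 11, P3 9, P4 7, P5 8, P6 9, P7 9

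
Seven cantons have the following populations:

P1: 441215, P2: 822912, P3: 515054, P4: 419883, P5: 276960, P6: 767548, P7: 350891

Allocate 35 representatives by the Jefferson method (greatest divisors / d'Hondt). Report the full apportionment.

Standard divisor 3594463/35 ≈ 102698.943; standard quotas: P1 4.296, P2 8.013, P3 5.015, P4 4.088, P5 2.697, P6 7.474, P7 3.417.
Rounding down gives 4, 8, 5, 4, 2, 7, 3 = 33 seats, so the divisor must be adjusted.
With modified divisor 91700.3: modified quotas P1 4.811, P2 8.974, P3 5.617, P4 4.579, P5 3.020, P6 8.370, P7 3.826.
Rounding down: P1 4, P2 8, P3 5, P4 4, P5 3, P6 8, P7 3 (total 35).

P1=4, P2=8, P3=5, P4=4, P5=3, P6=8, P7=3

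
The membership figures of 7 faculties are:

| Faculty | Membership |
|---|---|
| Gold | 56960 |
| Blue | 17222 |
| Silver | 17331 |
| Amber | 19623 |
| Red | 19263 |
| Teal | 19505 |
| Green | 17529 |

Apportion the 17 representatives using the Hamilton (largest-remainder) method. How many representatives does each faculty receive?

Gold 6, Blue 1, Silver 2, Amber 2, Red 2, Teal 2, Green 2

Standard divisor: 167433 ÷ 17 = 9849.
Standard quotas: Gold 5.7833, Blue 1.7486, Silver 1.7597, Amber 1.9924, Red 1.9558, Teal 1.9804, Green 1.7798.
Lower quotas: Gold 5, Blue 1, Silver 1, Amber 1, Red 1, Teal 1, Green 1 (sum 11, leaving 6 seats).
Remainders in descending order: Amber 0.9924, Teal 0.9804, Red 0.9558, Gold 0.7833, Green 0.7798, Silver 0.7597, Blue 0.7486.
The surplus seats go to Amber, Teal, Red, Gold, Green, Silver.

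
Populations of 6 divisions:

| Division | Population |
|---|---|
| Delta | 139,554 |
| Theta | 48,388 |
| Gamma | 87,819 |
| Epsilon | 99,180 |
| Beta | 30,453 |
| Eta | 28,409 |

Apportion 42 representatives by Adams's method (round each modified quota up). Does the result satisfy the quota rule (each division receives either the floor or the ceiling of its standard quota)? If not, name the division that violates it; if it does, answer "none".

none

Standard quotas: Delta 13.511, Theta 4.685, Gamma 8.502, Epsilon 9.602, Beta 2.948, Eta 2.751.
Adams allocation: Delta 13, Theta 5, Gamma 8, Epsilon 10, Beta 3, Eta 3.
Every allocation lies between the lower and upper quota.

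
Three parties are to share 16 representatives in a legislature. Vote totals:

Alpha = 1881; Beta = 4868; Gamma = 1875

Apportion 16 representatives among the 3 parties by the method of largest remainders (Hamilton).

Standard divisor: 8624 ÷ 16 = 539.
Standard quotas: Alpha 3.490, Beta 9.032, Gamma 3.479.
Lower quotas: Alpha 3, Beta 9, Gamma 3 (sum 15, leaving 1 seat).
Remainders in descending order: Alpha 0.490, Gamma 0.479, Beta 0.032.
Largest remainder: Alpha receives the extra seat.

Alpha=4, Beta=9, Gamma=3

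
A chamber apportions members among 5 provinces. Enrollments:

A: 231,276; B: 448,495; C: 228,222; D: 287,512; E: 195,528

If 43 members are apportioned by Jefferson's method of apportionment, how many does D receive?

9

Standard divisor 1391033/43 ≈ 32349.605; standard quotas: A 7.149, B 13.864, C 7.055, D 8.888, E 6.044.
Rounding down gives 7, 13, 7, 8, 6 = 41 seats, so the divisor must be adjusted.
With modified divisor 30900: modified quotas A 7.485, B 14.514, C 7.386, D 9.305, E 6.328.
Rounding down: A 7, B 14, C 7, D 9, E 6 (total 43).
D receives 9.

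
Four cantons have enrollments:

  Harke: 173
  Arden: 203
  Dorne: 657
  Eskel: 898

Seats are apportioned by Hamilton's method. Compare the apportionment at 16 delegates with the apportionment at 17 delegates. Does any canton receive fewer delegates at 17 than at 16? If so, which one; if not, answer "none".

none

At 16 seats: Harke 1, Arden 2, Dorne 6, Eskel 7.
At 17 seats: Harke 1, Arden 2, Dorne 6, Eskel 8.
No canton's allocation decreased.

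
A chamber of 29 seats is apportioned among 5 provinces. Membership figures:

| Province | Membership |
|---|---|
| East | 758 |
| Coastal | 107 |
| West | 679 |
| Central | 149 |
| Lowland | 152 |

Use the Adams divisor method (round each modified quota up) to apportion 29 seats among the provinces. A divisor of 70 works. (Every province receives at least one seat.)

East=11, Coastal=2, West=10, Central=3, Lowland=3

With modified divisor 70: modified quotas East 10.829, Coastal 1.529, West 9.700, Central 2.129, Lowland 2.171.
Rounding up: East 11, Coastal 2, West 10, Central 3, Lowland 3 (total 29).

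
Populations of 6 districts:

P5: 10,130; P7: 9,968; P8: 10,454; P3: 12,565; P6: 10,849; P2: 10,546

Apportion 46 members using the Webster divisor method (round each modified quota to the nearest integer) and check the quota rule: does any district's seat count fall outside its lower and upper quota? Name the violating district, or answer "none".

none

Standard quotas: P5 7.223, P7 7.108, P8 7.454, P3 8.959, P6 7.736, P2 7.520.
Webster allocation: P5 7, P7 7, P8 7, P3 9, P6 8, P2 8.
Every allocation lies between the lower and upper quota.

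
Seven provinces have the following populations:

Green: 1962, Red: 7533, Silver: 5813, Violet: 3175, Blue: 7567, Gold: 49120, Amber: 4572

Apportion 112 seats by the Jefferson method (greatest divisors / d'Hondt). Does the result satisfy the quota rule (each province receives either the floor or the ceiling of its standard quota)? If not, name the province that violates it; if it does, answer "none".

Standard quotas: Green 2.756, Red 10.580, Silver 8.165, Violet 4.459, Blue 10.628, Gold 68.990, Amber 6.422.
Jefferson allocation: Green 2, Red 10, Silver 8, Violet 4, Blue 11, Gold 71, Amber 6.
Gold has quota 68.990 (lower 68, upper 69) but receives 71 — outside the quota interval.

Gold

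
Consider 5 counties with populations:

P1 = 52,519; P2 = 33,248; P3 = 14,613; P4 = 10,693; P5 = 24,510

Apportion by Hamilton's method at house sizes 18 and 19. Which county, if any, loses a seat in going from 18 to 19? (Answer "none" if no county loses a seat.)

none

At 18 seats: P1 7, P2 4, P3 2, P4 2, P5 3.
At 19 seats: P1 7, P2 5, P3 2, P4 2, P5 3.
No county's allocation decreased.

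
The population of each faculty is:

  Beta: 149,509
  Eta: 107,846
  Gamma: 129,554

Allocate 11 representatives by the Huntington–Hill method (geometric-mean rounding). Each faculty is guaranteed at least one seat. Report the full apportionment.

With divisor 35415: modified quotas Beta 4.222, Eta 3.045, Gamma 3.658.
Geometric-mean thresholds: Beta √(4·5)=4.472, Eta √(3·4)=3.464, Gamma √(3·4)=3.464.
Each quota rounded against its threshold gives Beta 4, Eta 3, Gamma 4 (total 11).

Beta 4, Eta 3, Gamma 4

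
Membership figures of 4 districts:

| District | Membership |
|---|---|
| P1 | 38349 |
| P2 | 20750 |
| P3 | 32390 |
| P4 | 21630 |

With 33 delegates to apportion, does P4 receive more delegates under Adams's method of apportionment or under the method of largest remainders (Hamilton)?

Adams: P1 11, P2 6, P3 9, P4 7.
Hamilton: P1 11, P2 6, P3 10, P4 6.
P4 gets 7 under Adams and 6 under Hamilton.

Adams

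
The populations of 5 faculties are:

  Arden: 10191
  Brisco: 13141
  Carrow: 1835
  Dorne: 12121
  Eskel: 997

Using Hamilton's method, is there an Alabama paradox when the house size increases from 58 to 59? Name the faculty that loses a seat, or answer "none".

Eskel

At 58 seats: Arden 15, Brisco 20, Carrow 3, Dorne 18, Eskel 2.
At 59 seats: Arden 16, Brisco 20, Carrow 3, Dorne 19, Eskel 1.
Eskel drops from 2 to 1.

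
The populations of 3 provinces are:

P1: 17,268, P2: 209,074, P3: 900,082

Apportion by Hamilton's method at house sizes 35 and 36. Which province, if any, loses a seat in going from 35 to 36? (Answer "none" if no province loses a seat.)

P1

At 35 seats: P1 1, P2 6, P3 28.
At 36 seats: P1 0, P2 7, P3 29.
P1 drops from 1 to 0.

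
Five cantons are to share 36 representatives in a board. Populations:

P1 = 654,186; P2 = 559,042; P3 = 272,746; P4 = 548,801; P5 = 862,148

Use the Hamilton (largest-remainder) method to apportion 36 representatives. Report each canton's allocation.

Total 2896923; standard divisor 2896923/36 ≈ 80470.083.
Standard quotas: P1 8.1296, P2 6.9472, P3 3.3894, P4 6.8199, P5 10.7139.
Lower quotas: P1 8, P2 6, P3 3, P4 6, P5 10 (sum 33, leaving 3 seats).
Remainders in descending order: P2 0.9472, P4 0.8199, P5 0.7139, P3 0.3894, P1 0.1296.
Largest remainders: P2, P4, P5 receive the extra seats.

P1: 8, P2: 7, P3: 3, P4: 7, P5: 11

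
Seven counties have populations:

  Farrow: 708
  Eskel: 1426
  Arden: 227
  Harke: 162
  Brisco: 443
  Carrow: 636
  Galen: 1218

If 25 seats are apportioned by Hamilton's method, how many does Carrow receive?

3

Standard divisor: 4820 ÷ 25 ≈ 192.8.
Standard quotas: Farrow 3.672, Eskel 7.396, Arden 1.177, Harke 0.840, Brisco 2.298, Carrow 3.299, Galen 6.317.
Lower quotas: Farrow 3, Eskel 7, Arden 1, Harke 0, Brisco 2, Carrow 3, Galen 6 (sum 22, leaving 3 seats).
Remainders in descending order: Harke 0.840, Farrow 0.672, Eskel 0.396, Galen 0.317, Carrow 0.299, Brisco 0.298, Arden 0.177.
Largest remainders: Harke, Farrow, Eskel receive the extra seats.
Carrow receives 3.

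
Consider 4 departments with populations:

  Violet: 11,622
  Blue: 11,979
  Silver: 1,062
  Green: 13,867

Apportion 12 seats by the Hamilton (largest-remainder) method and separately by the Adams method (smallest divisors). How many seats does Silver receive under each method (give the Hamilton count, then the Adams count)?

0 and 1

Hamilton: Violet 4, Blue 4, Silver 0, Green 4.
Adams: Violet 3, Blue 4, Silver 1, Green 4.
Silver gets 0 under Hamilton and 1 under Adams.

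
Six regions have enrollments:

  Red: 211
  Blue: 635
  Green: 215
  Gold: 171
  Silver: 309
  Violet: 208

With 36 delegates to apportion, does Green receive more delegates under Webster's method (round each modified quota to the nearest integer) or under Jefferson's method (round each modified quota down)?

Webster: Red 4, Blue 13, Green 5, Gold 4, Silver 6, Violet 4.
Jefferson: Red 4, Blue 14, Green 4, Gold 3, Silver 7, Violet 4.
Green gets 5 under Webster and 4 under Jefferson.

Webster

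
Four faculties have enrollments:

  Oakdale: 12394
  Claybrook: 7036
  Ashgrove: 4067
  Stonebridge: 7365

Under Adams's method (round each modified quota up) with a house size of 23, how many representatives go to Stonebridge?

Standard divisor 30862/23 ≈ 1341.826; standard quotas: Oakdale 9.237, Claybrook 5.244, Ashgrove 3.031, Stonebridge 5.489.
Rounding up gives 10, 6, 4, 6 = 26 seats, so the divisor must be adjusted.
With modified divisor 1440: modified quotas Oakdale 8.607, Claybrook 4.886, Ashgrove 2.824, Stonebridge 5.115.
Rounding up: Oakdale 9, Claybrook 5, Ashgrove 3, Stonebridge 6 (total 23).
Stonebridge receives 6.

6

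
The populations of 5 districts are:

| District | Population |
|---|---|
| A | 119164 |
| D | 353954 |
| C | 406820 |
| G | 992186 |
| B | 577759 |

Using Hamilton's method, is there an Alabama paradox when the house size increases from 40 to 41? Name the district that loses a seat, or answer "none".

At 40 seats: A 2, D 6, C 7, G 16, B 9.
At 41 seats: A 2, D 6, C 7, G 16, B 10.
No district's allocation decreased.

none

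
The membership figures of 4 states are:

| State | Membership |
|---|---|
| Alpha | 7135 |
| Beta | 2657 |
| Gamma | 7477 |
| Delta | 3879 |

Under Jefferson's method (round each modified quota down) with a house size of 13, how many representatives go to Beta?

1

Standard divisor 21148/13 ≈ 1626.769; standard quotas: Alpha 4.386, Beta 1.633, Gamma 4.596, Delta 2.384.
Rounding down gives 4, 1, 4, 2 = 11 seats, so the divisor must be adjusted.
With modified divisor 1400: modified quotas Alpha 5.096, Beta 1.898, Gamma 5.341, Delta 2.771.
Rounding down: Alpha 5, Beta 1, Gamma 5, Delta 2 (total 13).
Beta receives 1.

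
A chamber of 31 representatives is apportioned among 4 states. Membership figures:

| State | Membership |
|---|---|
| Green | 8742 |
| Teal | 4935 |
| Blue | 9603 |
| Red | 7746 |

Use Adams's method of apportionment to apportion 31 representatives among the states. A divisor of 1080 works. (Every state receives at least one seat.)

Green=9; Teal=5; Blue=9; Red=8

With modified divisor 1080: modified quotas Green 8.094, Teal 4.569, Blue 8.892, Red 7.172.
Rounding up: Green 9, Teal 5, Blue 9, Red 8 (total 31).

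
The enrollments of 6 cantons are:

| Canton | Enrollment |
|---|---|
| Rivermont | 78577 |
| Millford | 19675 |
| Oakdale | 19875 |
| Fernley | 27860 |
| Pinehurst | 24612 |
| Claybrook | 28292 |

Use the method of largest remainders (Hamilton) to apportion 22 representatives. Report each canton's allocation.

Total 198891; standard divisor 198891/22 ≈ 9040.5.
Standard quotas: Rivermont 8.6917, Millford 2.1763, Oakdale 2.1984, Fernley 3.0817, Pinehurst 2.7224, Claybrook 3.1295.
Lower quotas: Rivermont 8, Millford 2, Oakdale 2, Fernley 3, Pinehurst 2, Claybrook 3 (sum 20, leaving 2 seats).
Remainders in descending order: Pinehurst 0.7224, Rivermont 0.6917, Oakdale 0.1984, Millford 0.1763, Claybrook 0.1295, Fernley 0.0817.
The surplus seats go to Pinehurst, Rivermont.

Rivermont: 9, Millford: 2, Oakdale: 2, Fernley: 3, Pinehurst: 3, Claybrook: 3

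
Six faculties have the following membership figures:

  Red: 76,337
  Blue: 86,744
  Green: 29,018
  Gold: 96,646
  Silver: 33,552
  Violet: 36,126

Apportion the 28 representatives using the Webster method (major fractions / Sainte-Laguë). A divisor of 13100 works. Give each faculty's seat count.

Red=6, Blue=7, Green=2, Gold=7, Silver=3, Violet=3

With modified divisor 13100: modified quotas Red 5.827, Blue 6.622, Green 2.215, Gold 7.378, Silver 2.561, Violet 2.758.
Rounding to the nearest integer: Red 6, Blue 7, Green 2, Gold 7, Silver 3, Violet 3 (total 28).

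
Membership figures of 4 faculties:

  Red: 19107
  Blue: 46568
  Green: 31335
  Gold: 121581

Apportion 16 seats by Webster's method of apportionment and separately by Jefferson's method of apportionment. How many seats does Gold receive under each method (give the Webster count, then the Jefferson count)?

Webster: Red 1, Blue 4, Green 2, Gold 9.
Jefferson: Red 1, Blue 3, Green 2, Gold 10.
Gold gets 9 under Webster and 10 under Jefferson.

9 and 10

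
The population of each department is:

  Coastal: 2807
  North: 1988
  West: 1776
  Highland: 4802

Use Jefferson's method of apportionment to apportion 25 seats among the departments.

Standard divisor 11373/25 ≈ 454.92; standard quotas: Coastal 6.170, North 4.370, West 3.904, Highland 10.556.
Rounding down gives 6, 4, 3, 10 = 23 seats, so the divisor must be adjusted.
With modified divisor 420: modified quotas Coastal 6.683, North 4.733, West 4.229, Highland 11.433.
Rounding down: Coastal 6, North 4, West 4, Highland 11 (total 25).

Coastal 6; North 4; West 4; Highland 11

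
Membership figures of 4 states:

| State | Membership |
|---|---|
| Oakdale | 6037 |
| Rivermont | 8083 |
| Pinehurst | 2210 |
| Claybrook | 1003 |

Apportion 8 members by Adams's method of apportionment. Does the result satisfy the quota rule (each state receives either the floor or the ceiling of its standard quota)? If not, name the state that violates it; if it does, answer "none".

none

Standard quotas: Oakdale 2.786, Rivermont 3.731, Pinehurst 1.020, Claybrook 0.463.
Adams allocation: Oakdale 3, Rivermont 3, Pinehurst 1, Claybrook 1.
Every allocation lies between the lower and upper quota.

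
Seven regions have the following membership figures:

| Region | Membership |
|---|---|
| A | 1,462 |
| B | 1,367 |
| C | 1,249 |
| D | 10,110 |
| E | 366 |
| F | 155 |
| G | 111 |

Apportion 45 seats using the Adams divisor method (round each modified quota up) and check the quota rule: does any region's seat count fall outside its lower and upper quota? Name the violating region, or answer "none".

Standard quotas: A 4.439, B 4.151, C 3.793, D 30.698, E 1.111, F 0.471, G 0.337.
Adams allocation: A 5, B 4, C 4, D 28, E 2, F 1, G 1.
D has quota 30.698 (lower 30, upper 31) but receives 28 — outside the quota interval.

D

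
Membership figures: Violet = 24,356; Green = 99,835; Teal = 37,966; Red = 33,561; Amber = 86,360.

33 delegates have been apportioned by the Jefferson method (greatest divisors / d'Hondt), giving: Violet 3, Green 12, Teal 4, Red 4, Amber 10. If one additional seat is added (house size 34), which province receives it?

Amber

Priority for the next seat is population ÷ (current seats + 1).
Priorities: Violet 6089.000, Green 7679.615, Teal 7593.200, Red 6712.200, Amber 7850.909.
Highest priority: Amber.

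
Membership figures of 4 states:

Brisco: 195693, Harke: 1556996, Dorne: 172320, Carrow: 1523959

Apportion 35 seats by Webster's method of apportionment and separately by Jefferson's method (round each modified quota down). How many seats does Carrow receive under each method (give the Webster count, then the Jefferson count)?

Webster: Brisco 2, Harke 16, Dorne 2, Carrow 15.
Jefferson: Brisco 2, Harke 16, Dorne 1, Carrow 16.
Carrow gets 15 under Webster and 16 under Jefferson.

15 and 16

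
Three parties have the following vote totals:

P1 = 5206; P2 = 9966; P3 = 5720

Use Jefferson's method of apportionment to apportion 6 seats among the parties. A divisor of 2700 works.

With modified divisor 2700: modified quotas P1 1.928, P2 3.691, P3 2.119.
Rounding down: P1 1, P2 3, P3 2 (total 6).

P1=1; P2=3; P3=2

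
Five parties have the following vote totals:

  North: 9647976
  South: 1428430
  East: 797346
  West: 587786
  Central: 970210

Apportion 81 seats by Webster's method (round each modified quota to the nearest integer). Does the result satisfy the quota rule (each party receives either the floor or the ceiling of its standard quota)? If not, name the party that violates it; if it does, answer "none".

North

Standard quotas: North 58.182, South 8.614, East 4.808, West 3.545, Central 5.851.
Webster allocation: North 57, South 9, East 5, West 4, Central 6.
North has quota 58.182 (lower 58, upper 59) but receives 57 — outside the quota interval.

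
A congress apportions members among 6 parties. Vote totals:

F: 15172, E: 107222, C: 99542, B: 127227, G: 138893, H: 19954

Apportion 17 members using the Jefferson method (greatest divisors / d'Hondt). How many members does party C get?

Standard divisor 508010/17 ≈ 29882.941; standard quotas: F 0.508, E 3.588, C 3.331, B 4.258, G 4.648, H 0.668.
Rounding down gives 0, 3, 3, 4, 4, 0 = 14 seats, so the divisor must be adjusted.
With modified divisor 25200: modified quotas F 0.602, E 4.255, C 3.950, B 5.049, G 5.512, H 0.792.
Rounding down: F 0, E 4, C 3, B 5, G 5, H 0 (total 17).
C receives 3.

3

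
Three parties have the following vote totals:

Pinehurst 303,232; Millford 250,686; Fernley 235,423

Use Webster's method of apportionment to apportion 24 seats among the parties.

Standard divisor 789341/24 ≈ 32889.208; standard quotas: Pinehurst 9.220, Millford 7.622, Fernley 7.158.
Rounding to the nearest integer gives Pinehurst 9, Millford 8, Fernley 7 — total 24, matching the house size, so no adjustment is needed.

Pinehurst=9, Millford=8, Fernley=7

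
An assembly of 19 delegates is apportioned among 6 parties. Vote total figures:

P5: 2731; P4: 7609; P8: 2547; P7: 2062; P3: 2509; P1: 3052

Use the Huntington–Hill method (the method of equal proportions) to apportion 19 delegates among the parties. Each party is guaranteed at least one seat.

P5 3, P4 7, P8 2, P7 2, P3 2, P1 3

With divisor 1077: modified quotas P5 2.536, P4 7.065, P8 2.365, P7 1.915, P3 2.330, P1 2.834.
Geometric-mean thresholds: P5 √(2·3)=2.449, P4 √(7·8)=7.483, P8 √(2·3)=2.449, P7 √(1·2)=1.414, P3 √(2·3)=2.449, P1 √(2·3)=2.449.
Each quota rounded against its threshold gives P5 3, P4 7, P8 2, P7 2, P3 2, P1 3 (total 19).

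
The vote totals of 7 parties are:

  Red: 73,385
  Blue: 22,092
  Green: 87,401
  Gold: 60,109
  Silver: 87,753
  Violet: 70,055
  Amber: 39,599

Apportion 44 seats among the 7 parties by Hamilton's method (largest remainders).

Red: 7, Blue: 2, Green: 9, Gold: 6, Silver: 9, Violet: 7, Amber: 4

Standard divisor: 440394 ÷ 44 ≈ 10008.955.
Standard quotas: Red 7.3319, Blue 2.2072, Green 8.7323, Gold 6.0055, Silver 8.7674, Violet 6.9992, Amber 3.9564.
Lower quotas: Red 7, Blue 2, Green 8, Gold 6, Silver 8, Violet 6, Amber 3 (sum 40, leaving 4 seats).
Remainders in descending order: Violet 0.9992, Amber 0.9564, Silver 0.7674, Green 0.7323, Red 0.3319, Blue 0.2072, Gold 0.0055.
The surplus seats go to Violet, Amber, Silver, Green.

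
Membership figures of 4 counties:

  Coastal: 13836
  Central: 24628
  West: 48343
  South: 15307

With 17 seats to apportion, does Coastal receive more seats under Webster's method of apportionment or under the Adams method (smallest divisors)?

Webster: Coastal 2, Central 4, West 8, South 3.
Adams: Coastal 3, Central 4, West 7, South 3.
Coastal gets 2 under Webster and 3 under Adams.

Adams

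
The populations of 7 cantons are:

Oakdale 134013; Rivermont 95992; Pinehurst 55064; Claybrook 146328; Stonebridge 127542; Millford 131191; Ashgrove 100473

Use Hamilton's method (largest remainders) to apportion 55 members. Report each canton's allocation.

Oakdale: 9, Rivermont: 7, Pinehurst: 4, Claybrook: 10, Stonebridge: 9, Millford: 9, Ashgrove: 7

The standard divisor is 790603/55 ≈ 14374.6.
Standard quotas: Oakdale 9.3229, Rivermont 6.6779, Pinehurst 3.8306, Claybrook 10.1796, Stonebridge 8.8727, Millford 9.1266, Ashgrove 6.9896.
Lower quotas: Oakdale 9, Rivermont 6, Pinehurst 3, Claybrook 10, Stonebridge 8, Millford 9, Ashgrove 6 (sum 51, leaving 4 seats).
Remainders in descending order: Ashgrove 0.9896, Stonebridge 0.8727, Pinehurst 0.8306, Rivermont 0.6779, Oakdale 0.3229, Claybrook 0.1796, Millford 0.1266.
Largest remainders: Ashgrove, Stonebridge, Pinehurst, Rivermont receive the extra seats.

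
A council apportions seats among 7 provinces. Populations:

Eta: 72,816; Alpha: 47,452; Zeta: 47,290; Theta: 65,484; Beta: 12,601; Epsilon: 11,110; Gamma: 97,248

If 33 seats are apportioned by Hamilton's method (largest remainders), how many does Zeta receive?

4

Standard divisor: 354001 ÷ 33 ≈ 10727.303.
Standard quotas: Eta 6.7879, Alpha 4.4235, Zeta 4.4084, Theta 6.1044, Beta 1.1747, Epsilon 1.0357, Gamma 9.0655.
Lower quotas: Eta 6, Alpha 4, Zeta 4, Theta 6, Beta 1, Epsilon 1, Gamma 9 (sum 31, leaving 2 seats).
Remainders in descending order: Eta 0.7879, Alpha 0.4235, Zeta 0.4084, Beta 0.1747, Theta 0.1044, Gamma 0.0655, Epsilon 0.0357.
Largest remainders: Eta, Alpha receive the extra seats.
Zeta receives 4.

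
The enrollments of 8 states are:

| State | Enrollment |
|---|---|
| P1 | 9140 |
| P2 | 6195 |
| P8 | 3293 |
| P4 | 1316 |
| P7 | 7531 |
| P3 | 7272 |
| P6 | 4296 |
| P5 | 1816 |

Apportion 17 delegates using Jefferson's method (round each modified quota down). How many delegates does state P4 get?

0

Standard divisor 40859/17 ≈ 2403.471; standard quotas: P1 3.803, P2 2.578, P8 1.370, P4 0.548, P7 3.133, P3 3.026, P6 1.787, P5 0.756.
Rounding down gives 3, 2, 1, 0, 3, 3, 1, 0 = 13 seats, so the divisor must be adjusted.
With modified divisor 1860: modified quotas P1 4.914, P2 3.331, P8 1.770, P4 0.708, P7 4.049, P3 3.910, P6 2.310, P5 0.976.
Rounding down: P1 4, P2 3, P8 1, P4 0, P7 4, P3 3, P6 2, P5 0 (total 17).
P4 receives 0.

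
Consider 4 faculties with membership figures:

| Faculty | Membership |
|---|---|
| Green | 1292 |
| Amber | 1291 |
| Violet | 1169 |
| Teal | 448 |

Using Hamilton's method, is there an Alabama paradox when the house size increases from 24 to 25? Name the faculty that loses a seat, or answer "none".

Teal

At 24 seats: Green 7, Amber 7, Violet 7, Teal 3.
At 25 seats: Green 8, Amber 8, Violet 7, Teal 2.
Teal drops from 3 to 2.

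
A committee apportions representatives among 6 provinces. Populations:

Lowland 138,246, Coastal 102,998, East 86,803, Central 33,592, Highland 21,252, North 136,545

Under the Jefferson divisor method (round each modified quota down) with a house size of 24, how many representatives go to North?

Standard divisor 519436/24 ≈ 21643.167; standard quotas: Lowland 6.388, Coastal 4.759, East 4.011, Central 1.552, Highland 0.982, North 6.309.
Rounding down gives 6, 4, 4, 1, 0, 6 = 21 seats, so the divisor must be adjusted.
With modified divisor 19600: modified quotas Lowland 7.053, Coastal 5.255, East 4.429, Central 1.714, Highland 1.084, North 6.967.
Rounding down: Lowland 7, Coastal 5, East 4, Central 1, Highland 1, North 6 (total 24).
North receives 6.

6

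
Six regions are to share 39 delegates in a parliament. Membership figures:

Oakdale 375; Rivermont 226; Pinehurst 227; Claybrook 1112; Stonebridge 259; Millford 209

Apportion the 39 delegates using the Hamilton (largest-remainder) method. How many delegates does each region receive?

Total 2408; standard divisor 2408/39 ≈ 61.744.
Standard quotas: Oakdale 6.074, Rivermont 3.660, Pinehurst 3.676, Claybrook 18.010, Stonebridge 4.195, Millford 3.385.
Lower quotas: Oakdale 6, Rivermont 3, Pinehurst 3, Claybrook 18, Stonebridge 4, Millford 3 (sum 37, leaving 2 seats).
Remainders in descending order: Pinehurst 0.676, Rivermont 0.660, Millford 0.385, Stonebridge 0.195, Oakdale 0.074, Claybrook 0.010.
The surplus seats go to Pinehurst, Rivermont.

Oakdale 6, Rivermont 4, Pinehurst 4, Claybrook 18, Stonebridge 4, Millford 3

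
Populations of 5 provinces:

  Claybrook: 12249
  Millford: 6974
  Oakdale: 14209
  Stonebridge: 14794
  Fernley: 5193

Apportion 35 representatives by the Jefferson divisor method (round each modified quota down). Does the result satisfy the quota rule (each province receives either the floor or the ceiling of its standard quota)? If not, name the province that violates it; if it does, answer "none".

none

Standard quotas: Claybrook 8.026, Millford 4.569, Oakdale 9.310, Stonebridge 9.693, Fernley 3.402.
Jefferson allocation: Claybrook 8, Millford 4, Oakdale 10, Stonebridge 10, Fernley 3.
Every allocation lies between the lower and upper quota.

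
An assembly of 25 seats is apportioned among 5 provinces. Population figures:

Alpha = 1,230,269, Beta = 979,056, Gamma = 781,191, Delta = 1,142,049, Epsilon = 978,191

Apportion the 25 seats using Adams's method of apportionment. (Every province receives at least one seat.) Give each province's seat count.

Alpha=6, Beta=5, Gamma=4, Delta=5, Epsilon=5

Standard divisor 5110756/25 ≈ 204430.24; standard quotas: Alpha 6.018, Beta 4.789, Gamma 3.821, Delta 5.586, Epsilon 4.785.
Rounding up gives 7, 5, 4, 6, 5 = 27 seats, so the divisor must be adjusted.
With modified divisor 236500: modified quotas Alpha 5.202, Beta 4.140, Gamma 3.303, Delta 4.829, Epsilon 4.136.
Rounding up: Alpha 6, Beta 5, Gamma 4, Delta 5, Epsilon 5 (total 25).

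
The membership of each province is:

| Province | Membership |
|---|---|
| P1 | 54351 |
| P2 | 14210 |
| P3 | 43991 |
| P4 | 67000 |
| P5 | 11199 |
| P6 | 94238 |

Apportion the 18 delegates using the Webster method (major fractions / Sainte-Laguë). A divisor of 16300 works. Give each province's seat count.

With modified divisor 16300: modified quotas P1 3.334, P2 0.872, P3 2.699, P4 4.110, P5 0.687, P6 5.781.
Rounding to the nearest integer: P1 3, P2 1, P3 3, P4 4, P5 1, P6 6 (total 18).

P1=3; P2=1; P3=3; P4=4; P5=1; P6=6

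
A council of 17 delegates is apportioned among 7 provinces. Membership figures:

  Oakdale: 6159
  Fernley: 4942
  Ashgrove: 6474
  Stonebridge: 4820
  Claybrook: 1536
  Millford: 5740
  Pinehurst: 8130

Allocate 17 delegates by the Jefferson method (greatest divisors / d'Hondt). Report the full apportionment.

Standard divisor 37801/17 ≈ 2223.588; standard quotas: Oakdale 2.770, Fernley 2.223, Ashgrove 2.912, Stonebridge 2.168, Claybrook 0.691, Millford 2.581, Pinehurst 3.656.
Rounding down gives 2, 2, 2, 2, 0, 2, 3 = 13 seats, so the divisor must be adjusted.
With modified divisor 1800: modified quotas Oakdale 3.422, Fernley 2.746, Ashgrove 3.597, Stonebridge 2.678, Claybrook 0.853, Millford 3.189, Pinehurst 4.517.
Rounding down: Oakdale 3, Fernley 2, Ashgrove 3, Stonebridge 2, Claybrook 0, Millford 3, Pinehurst 4 (total 17).

Oakdale=3; Fernley=2; Ashgrove=3; Stonebridge=2; Claybrook=0; Millford=3; Pinehurst=4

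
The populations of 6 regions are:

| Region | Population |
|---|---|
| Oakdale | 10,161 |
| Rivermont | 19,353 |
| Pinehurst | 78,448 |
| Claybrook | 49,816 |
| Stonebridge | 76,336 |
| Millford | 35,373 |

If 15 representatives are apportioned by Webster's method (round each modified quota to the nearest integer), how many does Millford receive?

Standard divisor 269487/15 ≈ 17965.8; standard quotas: Oakdale 0.566, Rivermont 1.077, Pinehurst 4.367, Claybrook 2.773, Stonebridge 4.249, Millford 1.969.
Rounding to the nearest integer gives Oakdale 1, Rivermont 1, Pinehurst 4, Claybrook 3, Stonebridge 4, Millford 2 — total 15, matching the house size, so no adjustment is needed.
Millford receives 2.

2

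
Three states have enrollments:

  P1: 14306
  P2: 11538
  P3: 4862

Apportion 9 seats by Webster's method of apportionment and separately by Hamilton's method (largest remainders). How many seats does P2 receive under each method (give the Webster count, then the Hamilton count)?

Webster: P1 4, P2 4, P3 1.
Hamilton: P1 4, P2 3, P3 2.
P2 gets 4 under Webster and 3 under Hamilton.

4 and 3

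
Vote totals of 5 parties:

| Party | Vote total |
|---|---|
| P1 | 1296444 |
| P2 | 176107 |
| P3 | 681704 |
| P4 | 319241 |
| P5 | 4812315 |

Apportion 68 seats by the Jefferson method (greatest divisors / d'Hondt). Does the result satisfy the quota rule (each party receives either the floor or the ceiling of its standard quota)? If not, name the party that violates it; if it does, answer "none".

Standard quotas: P1 12.100, P2 1.644, P3 6.362, P4 2.980, P5 44.914.
Jefferson allocation: P1 12, P2 1, P3 6, P4 3, P5 46.
P5 has quota 44.914 (lower 44, upper 45) but receives 46 — outside the quota interval.

P5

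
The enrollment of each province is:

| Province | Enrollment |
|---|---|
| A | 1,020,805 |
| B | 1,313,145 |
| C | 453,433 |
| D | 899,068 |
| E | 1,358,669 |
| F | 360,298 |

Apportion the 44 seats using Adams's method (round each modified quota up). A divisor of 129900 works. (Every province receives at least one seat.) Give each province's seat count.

A: 8; B: 11; C: 4; D: 7; E: 11; F: 3

With modified divisor 129900: modified quotas A 7.858, B 10.109, C 3.491, D 6.921, E 10.459, F 2.774.
Rounding up: A 8, B 11, C 4, D 7, E 11, F 3 (total 44).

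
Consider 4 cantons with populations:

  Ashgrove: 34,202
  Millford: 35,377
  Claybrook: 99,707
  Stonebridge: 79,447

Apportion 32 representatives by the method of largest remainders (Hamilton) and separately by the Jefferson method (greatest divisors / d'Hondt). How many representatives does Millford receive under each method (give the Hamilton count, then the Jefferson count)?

Hamilton: Ashgrove 4, Millford 5, Claybrook 13, Stonebridge 10.
Jefferson: Ashgrove 4, Millford 4, Claybrook 13, Stonebridge 11.
Millford gets 5 under Hamilton and 4 under Jefferson.

5 and 4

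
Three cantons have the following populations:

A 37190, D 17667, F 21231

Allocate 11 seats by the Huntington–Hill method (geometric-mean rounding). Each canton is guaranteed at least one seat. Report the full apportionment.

A: 5, D: 3, F: 3

With divisor 7001: modified quotas A 5.312, D 2.523, F 3.033.
Geometric-mean thresholds: A √(5·6)=5.477, D √(2·3)=2.449, F √(3·4)=3.464.
Each quota rounded against its threshold gives A 5, D 3, F 3 (total 11).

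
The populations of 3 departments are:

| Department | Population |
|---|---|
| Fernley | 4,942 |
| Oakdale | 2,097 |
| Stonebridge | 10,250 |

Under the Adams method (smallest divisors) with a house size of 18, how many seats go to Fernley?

Standard divisor 17289/18 ≈ 960.5; standard quotas: Fernley 5.145, Oakdale 2.183, Stonebridge 10.672.
Rounding up gives 6, 3, 11 = 20 seats, so the divisor must be adjusted.
With modified divisor 1037: modified quotas Fernley 4.766, Oakdale 2.022, Stonebridge 9.884.
Rounding up: Fernley 5, Oakdale 3, Stonebridge 10 (total 18).
Fernley receives 5.

5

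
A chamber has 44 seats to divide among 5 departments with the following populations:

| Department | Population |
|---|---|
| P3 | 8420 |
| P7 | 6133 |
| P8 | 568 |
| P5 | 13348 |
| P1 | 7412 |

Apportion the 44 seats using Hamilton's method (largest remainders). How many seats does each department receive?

P3=10, P7=8, P8=1, P5=16, P1=9

Standard divisor: 35881 ÷ 44 ≈ 815.477.
Standard quotas: P3 10.3252, P7 7.5207, P8 0.6965, P5 16.3683, P1 9.0892.
Lower quotas: P3 10, P7 7, P8 0, P5 16, P1 9 (sum 42, leaving 2 seats).
Remainders in descending order: P8 0.6965, P7 0.5207, P5 0.3683, P3 0.3252, P1 0.0892.
Largest remainders: P8, P7 receive the extra seats.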